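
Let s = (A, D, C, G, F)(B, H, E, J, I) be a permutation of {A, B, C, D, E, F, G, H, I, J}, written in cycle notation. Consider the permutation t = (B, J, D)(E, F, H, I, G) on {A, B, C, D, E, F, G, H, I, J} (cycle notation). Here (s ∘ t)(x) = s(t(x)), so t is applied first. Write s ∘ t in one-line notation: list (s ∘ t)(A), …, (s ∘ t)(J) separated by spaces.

Chase each element through t then s: A → A → D; B → J → I; C → C → G; D → B → H; E → F → A; F → H → E; G → E → J; H → I → B; I → G → F; J → D → C.
Collecting the images, s ∘ t = [D I G H A E J B F C].

D I G H A E J B F C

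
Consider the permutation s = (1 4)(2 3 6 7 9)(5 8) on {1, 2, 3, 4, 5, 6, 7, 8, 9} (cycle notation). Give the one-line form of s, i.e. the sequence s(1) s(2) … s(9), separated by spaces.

Image by image: 1↦4, 2↦3, 3↦6, 4↦1, 5↦8, 6↦7, 7↦9, 8↦5, 9↦2.
So the one-line form is 4 3 6 1 8 7 9 5 2.

4 3 6 1 8 7 9 5 2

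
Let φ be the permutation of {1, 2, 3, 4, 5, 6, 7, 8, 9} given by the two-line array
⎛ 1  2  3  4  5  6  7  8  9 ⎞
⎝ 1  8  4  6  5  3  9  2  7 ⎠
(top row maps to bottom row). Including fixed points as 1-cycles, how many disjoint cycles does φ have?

5

The cycle decomposition is (1)(2 8)(3 4 6)(5)(7 9), which has 5 cycles (counting 1-cycles).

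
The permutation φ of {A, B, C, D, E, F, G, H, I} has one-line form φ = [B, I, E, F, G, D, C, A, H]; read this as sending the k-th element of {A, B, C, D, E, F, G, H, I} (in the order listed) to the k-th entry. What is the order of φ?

12

Writing φ as disjoint cycles, the cycle lengths are 4, 3, 2.
The order of φ is the least common multiple of its cycle lengths: lcm(4, 3, 2) = 12.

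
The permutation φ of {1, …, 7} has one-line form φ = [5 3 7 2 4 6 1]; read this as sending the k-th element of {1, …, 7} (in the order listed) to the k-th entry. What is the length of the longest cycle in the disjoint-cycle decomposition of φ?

6

Decomposing into disjoint cycles gives (1, 5, 4, 2, 3, 7); the longest has length 6.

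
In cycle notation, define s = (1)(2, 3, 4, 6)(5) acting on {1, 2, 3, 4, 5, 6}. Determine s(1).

The 1-cycle (1) fixes 1, so s(1) = 1.

1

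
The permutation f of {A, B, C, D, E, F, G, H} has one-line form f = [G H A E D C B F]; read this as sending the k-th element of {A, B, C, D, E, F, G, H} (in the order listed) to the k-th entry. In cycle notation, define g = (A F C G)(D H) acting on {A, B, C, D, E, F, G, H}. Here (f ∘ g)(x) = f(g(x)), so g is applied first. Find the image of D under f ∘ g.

F

g(D) = H, then f(H) = F; composing gives (f ∘ g)(D) = F.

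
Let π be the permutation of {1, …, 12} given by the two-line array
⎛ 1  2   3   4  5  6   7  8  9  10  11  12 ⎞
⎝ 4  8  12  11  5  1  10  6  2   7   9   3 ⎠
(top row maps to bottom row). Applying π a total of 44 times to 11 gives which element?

2

Tracing 11 → 9 → … returns to 11 after 7 steps, so 11 lies in a 7-cycle (1 4 11 9 2 8 6).
On a 7-cycle, π^7 is the identity, so π^44 = π^2 there (44 ≡ 2 mod 7).
Advancing 2 steps from 11: 11 → 9 → 2.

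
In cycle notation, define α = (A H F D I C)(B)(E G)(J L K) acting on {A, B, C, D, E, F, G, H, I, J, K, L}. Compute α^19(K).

J

K lies in the 3-cycle (J L K).
On a 3-cycle, α^3 is the identity, so α^19 = α^1 there (19 ≡ 1 mod 3).
Stepping 1 place around the cycle: K → J.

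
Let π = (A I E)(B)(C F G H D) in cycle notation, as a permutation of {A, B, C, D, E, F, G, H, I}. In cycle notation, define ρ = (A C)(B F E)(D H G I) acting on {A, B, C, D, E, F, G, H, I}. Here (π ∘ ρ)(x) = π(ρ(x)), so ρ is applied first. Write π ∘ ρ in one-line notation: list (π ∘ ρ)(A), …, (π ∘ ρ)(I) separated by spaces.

(π ∘ ρ)(x) = π(ρ(x)). Computing each image: π(ρ(A)) = π(C) = F, π(ρ(B)) = π(F) = G, π(ρ(C)) = π(A) = I, π(ρ(D)) = π(H) = D, π(ρ(E)) = π(B) = B, π(ρ(F)) = π(E) = A, π(ρ(G)) = π(I) = E, π(ρ(H)) = π(G) = H, π(ρ(I)) = π(D) = C.
Hence π ∘ ρ = [F G I D B A E H C].

F G I D B A E H C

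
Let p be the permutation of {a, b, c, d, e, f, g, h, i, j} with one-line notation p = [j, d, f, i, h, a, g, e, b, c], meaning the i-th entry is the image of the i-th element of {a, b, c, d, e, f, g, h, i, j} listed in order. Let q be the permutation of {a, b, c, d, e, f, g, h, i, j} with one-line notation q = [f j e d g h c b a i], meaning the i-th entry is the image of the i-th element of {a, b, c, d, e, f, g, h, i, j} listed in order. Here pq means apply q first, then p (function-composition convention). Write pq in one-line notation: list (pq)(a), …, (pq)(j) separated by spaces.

(pq)(x) = p(q(x)). Computing each image: p(q(a)) = p(f) = a, p(q(b)) = p(j) = c, p(q(c)) = p(e) = h, p(q(d)) = p(d) = i, p(q(e)) = p(g) = g, p(q(f)) = p(h) = e, p(q(g)) = p(c) = f, p(q(h)) = p(b) = d, p(q(i)) = p(a) = j, p(q(j)) = p(i) = b.
Hence pq = [a c h i g e f d j b].

a c h i g e f d j b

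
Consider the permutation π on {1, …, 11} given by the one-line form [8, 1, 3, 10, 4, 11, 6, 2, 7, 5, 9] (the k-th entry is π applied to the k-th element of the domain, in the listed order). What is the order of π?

12

Decomposing into disjoint cycles gives cycle lengths 4, 3, 3, 1.
The order of π is the least common multiple of its cycle lengths: lcm(4, 3, 3) = 12.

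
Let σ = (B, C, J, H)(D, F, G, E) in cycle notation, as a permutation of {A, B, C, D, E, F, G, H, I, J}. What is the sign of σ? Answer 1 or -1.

The cycle lengths are 4, 4, 1, 1.
A cycle of length ℓ contributes ℓ−1 transpositions, so σ is a product of 3 + 3 = 6 transpositions — even.

1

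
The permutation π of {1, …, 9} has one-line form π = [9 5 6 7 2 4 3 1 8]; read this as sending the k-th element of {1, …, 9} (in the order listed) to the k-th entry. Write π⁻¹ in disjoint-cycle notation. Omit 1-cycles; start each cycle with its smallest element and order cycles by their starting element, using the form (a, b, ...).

(1, 8, 9)(2, 5)(3, 7, 4, 6)

First write π in disjoint cycles: (1, 9, 8)(2, 5)(3, 6, 4, 7).
Reversing each cycle (and rotating so the smallest element leads) gives π⁻¹ = (1, 8, 9)(2, 5)(3, 7, 4, 6).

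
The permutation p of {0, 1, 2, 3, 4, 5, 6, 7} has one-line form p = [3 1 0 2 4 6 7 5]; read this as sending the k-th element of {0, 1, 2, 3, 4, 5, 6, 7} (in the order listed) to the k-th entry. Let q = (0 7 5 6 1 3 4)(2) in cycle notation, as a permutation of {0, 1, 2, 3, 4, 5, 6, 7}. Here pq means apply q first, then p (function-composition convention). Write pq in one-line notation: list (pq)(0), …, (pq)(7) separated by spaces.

5 2 0 4 3 7 1 6

(pq)(x) = p(q(x)). Computing each image: p(q(0)) = p(7) = 5, p(q(1)) = p(3) = 2, p(q(2)) = p(2) = 0, p(q(3)) = p(4) = 4, p(q(4)) = p(0) = 3, p(q(5)) = p(6) = 7, p(q(6)) = p(1) = 1, p(q(7)) = p(5) = 6.
Hence pq = [5 2 0 4 3 7 1 6].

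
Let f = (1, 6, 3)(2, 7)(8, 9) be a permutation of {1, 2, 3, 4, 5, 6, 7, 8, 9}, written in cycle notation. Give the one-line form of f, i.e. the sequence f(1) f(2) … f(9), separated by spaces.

6 7 1 4 5 3 2 9 8

Each element maps to the next entry in its cycle (wrapping to the front): 1→6, 2→7, 3→1, 4→4, 5→5, 6→3, 7→2, 8→9, 9→8.
So the one-line form is 6 7 1 4 5 3 2 9 8.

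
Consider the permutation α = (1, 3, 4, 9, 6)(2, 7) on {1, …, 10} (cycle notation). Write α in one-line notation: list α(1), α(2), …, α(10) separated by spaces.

3 7 4 9 5 1 2 8 6 10

Image by image: 1↦3, 2↦7, 3↦4, 4↦9, 5↦5, 6↦1, 7↦2, 8↦8, 9↦6, 10↦10.
Listing these in domain order gives 3 7 4 9 5 1 2 8 6 10.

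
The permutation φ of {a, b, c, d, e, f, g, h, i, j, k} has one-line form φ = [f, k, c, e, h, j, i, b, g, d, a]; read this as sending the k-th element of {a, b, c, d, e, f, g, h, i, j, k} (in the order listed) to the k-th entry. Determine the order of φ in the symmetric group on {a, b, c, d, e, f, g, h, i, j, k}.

Decomposing into disjoint cycles gives cycle lengths 8, 2, 1.
The order of φ is the least common multiple of its cycle lengths: lcm(8, 2) = 8.

8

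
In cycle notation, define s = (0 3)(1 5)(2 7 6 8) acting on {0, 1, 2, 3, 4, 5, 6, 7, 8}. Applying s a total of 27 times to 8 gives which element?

6

8 lies in the 4-cycle (2 7 6 8).
Since the cycle has length 4, s^27 acts on it the same as s^3 (27 mod 4 = 3).
Advancing 3 steps from 8: 8 → 2 → 7 → 6.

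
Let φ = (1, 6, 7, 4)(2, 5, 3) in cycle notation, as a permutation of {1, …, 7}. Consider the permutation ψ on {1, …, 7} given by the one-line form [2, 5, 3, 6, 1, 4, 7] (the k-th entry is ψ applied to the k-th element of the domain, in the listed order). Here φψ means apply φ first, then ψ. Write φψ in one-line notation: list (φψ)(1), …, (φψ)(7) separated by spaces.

4 1 5 2 3 7 6

Chase each element through φ then ψ: 1 → 6 → 4; 2 → 5 → 1; 3 → 2 → 5; 4 → 1 → 2; 5 → 3 → 3; 6 → 7 → 7; 7 → 4 → 6.
So φψ in one-line form is 4 1 5 2 3 7 6.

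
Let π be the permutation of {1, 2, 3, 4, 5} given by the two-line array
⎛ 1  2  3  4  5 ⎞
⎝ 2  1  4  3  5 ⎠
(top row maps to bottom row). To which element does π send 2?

1

The entry below 2 in the array is 1, so π(2) = 1.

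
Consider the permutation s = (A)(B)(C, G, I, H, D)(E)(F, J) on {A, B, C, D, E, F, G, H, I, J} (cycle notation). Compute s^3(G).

G lies in the 5-cycle (C, G, I, H, D).
Stepping 3 places around the cycle: G → I → H → D.

D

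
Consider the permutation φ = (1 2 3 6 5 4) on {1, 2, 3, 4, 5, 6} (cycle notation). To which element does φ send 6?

5

In the cycle (1 2 3 6 5 4), 6 is followed by 5, so φ(6) = 5.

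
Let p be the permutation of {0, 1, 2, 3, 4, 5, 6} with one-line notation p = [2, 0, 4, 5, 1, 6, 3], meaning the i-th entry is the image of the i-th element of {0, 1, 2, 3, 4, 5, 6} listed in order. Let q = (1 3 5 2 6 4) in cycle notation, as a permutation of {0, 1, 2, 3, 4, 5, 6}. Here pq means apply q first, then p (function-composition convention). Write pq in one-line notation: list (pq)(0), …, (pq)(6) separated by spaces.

(pq)(x) = p(q(x)). Computing each image: p(q(0)) = p(0) = 2, p(q(1)) = p(3) = 5, p(q(2)) = p(6) = 3, p(q(3)) = p(5) = 6, p(q(4)) = p(1) = 0, p(q(5)) = p(2) = 4, p(q(6)) = p(4) = 1.
Hence pq = [2 5 3 6 0 4 1].

2 5 3 6 0 4 1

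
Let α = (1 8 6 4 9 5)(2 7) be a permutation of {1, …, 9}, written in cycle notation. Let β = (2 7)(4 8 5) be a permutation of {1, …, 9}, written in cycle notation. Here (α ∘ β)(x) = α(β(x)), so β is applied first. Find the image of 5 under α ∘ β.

First apply β: β(5) = 4, then α(4) = 9. Thus (α ∘ β)(5) = 9.

9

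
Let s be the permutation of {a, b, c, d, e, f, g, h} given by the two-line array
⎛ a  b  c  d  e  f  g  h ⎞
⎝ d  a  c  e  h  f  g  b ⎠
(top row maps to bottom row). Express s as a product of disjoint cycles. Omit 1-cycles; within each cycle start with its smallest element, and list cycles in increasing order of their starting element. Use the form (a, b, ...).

Iterating s from a gives a → d → e → h → b → a; that is the 5-cycle (a, d, e, h, b).
Repeating from the next unused element and collecting all non-trivial cycles gives (a, d, e, h, b).

(a, d, e, h, b)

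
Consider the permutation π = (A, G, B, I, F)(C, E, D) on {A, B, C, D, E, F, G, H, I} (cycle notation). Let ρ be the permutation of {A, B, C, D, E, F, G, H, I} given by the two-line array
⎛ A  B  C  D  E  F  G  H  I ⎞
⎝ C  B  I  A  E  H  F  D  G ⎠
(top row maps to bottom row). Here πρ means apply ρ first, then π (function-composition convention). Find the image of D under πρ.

ρ(D) = A, then π(A) = G; composing gives (πρ)(D) = G.

G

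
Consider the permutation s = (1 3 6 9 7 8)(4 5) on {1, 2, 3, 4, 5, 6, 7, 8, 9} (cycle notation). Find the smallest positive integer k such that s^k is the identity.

The disjoint cycles have lengths 6, 2, 1.
Since disjoint cycles commute, ord(s) = lcm(6, 2) = 6.

6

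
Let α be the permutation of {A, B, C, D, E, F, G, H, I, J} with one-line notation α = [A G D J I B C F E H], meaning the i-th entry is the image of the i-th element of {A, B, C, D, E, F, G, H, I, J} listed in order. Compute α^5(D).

G

Tracing D → J → … returns to D after 7 steps, so D lies in a 7-cycle (B G C D J H F).
Advancing 5 steps from D: D → J → H → F → B → G.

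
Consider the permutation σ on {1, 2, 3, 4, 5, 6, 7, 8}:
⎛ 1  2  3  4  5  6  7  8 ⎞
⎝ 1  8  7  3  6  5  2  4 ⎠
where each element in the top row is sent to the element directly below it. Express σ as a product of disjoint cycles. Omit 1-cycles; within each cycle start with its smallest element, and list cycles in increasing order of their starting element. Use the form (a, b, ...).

(2, 8, 4, 3, 7)(5, 6)

Start at 2 and follow images: 2 → 8 → 4 → 3 → 7 → 2, giving the cycle (2, 8, 4, 3, 7).
Repeating from the next unused element and collecting all non-trivial cycles gives (2, 8, 4, 3, 7)(5, 6).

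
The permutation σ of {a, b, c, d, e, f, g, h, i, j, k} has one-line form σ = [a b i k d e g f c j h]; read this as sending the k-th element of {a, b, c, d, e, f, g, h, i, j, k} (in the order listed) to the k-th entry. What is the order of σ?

Decomposing into disjoint cycles gives cycle lengths 5, 2, 1, 1, 1, 1.
Since disjoint cycles commute, ord(σ) = lcm(5, 2) = 10.

10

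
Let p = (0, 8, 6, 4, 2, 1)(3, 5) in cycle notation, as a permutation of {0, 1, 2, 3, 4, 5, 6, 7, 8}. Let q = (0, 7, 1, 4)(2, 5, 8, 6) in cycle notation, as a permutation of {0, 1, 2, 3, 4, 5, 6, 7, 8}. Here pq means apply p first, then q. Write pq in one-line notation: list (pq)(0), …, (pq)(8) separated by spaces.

6 7 4 8 5 3 0 1 2

Chase each element through p then q: 0 → 8 → 6; 1 → 0 → 7; 2 → 1 → 4; 3 → 5 → 8; 4 → 2 → 5; 5 → 3 → 3; 6 → 4 → 0; 7 → 7 → 1; 8 → 6 → 2.
Collecting the images, pq = [6 7 4 8 5 3 0 1 2].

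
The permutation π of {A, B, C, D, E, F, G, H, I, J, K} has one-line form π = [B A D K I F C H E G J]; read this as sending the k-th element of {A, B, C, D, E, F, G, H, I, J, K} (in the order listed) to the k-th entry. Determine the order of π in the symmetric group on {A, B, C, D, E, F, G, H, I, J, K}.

10

Writing π as disjoint cycles, the cycle lengths are 5, 2, 2, 1, 1.
Since disjoint cycles commute, ord(π) = lcm(5, 2, 2) = 10.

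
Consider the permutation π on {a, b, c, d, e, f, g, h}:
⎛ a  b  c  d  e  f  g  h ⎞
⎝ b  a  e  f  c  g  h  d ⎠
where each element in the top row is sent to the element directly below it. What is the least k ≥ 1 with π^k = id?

4

Writing π as disjoint cycles, the cycle lengths are 4, 2, 2.
Since disjoint cycles commute, ord(π) = lcm(4, 2, 2) = 4.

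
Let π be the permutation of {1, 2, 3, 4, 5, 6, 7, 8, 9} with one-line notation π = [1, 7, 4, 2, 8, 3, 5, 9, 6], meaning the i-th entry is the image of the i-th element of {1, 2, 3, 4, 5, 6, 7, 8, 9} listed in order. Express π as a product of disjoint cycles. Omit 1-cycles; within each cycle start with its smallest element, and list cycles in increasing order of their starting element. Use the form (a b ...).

(2 7 5 8 9 6 3 4)

From 2: 2 → 7 → 5 → 8 → 9 → 6 → 3 → 4 → 2, closing the cycle (2 7 5 8 9 6 3 4).
Continuing from each remaining unvisited element yields (2 7 5 8 9 6 3 4).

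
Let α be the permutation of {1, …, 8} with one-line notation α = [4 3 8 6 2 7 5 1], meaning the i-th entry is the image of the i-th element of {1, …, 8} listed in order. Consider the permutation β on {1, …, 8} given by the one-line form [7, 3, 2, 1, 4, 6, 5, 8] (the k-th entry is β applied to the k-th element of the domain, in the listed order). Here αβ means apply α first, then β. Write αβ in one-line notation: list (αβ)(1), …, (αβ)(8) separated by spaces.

1 2 8 6 3 5 4 7

(αβ)(x) = β(α(x)). Computing each image: β(α(1)) = β(4) = 1, β(α(2)) = β(3) = 2, β(α(3)) = β(8) = 8, β(α(4)) = β(6) = 6, β(α(5)) = β(2) = 3, β(α(6)) = β(7) = 5, β(α(7)) = β(5) = 4, β(α(8)) = β(1) = 7.
Hence αβ = [1 2 8 6 3 5 4 7].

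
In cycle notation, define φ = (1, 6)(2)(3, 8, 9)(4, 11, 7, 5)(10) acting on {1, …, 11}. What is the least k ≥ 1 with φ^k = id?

The disjoint cycles have lengths 4, 3, 2, 1, 1.
Since disjoint cycles commute, ord(φ) = lcm(4, 3, 2) = 12.

12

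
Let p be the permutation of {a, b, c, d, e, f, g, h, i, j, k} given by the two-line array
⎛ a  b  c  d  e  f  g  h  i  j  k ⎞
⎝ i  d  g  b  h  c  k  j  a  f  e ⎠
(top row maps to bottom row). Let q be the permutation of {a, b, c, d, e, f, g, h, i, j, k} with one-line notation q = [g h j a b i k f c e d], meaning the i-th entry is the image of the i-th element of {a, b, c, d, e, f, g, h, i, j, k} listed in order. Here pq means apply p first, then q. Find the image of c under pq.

First apply p: p(c) = g, then q(g) = k. Thus (pq)(c) = k.

k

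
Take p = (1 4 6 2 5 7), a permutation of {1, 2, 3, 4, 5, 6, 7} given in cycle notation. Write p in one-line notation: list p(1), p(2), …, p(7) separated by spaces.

4 5 3 6 7 2 1

Image by image: 1↦4, 2↦5, 3↦3, 4↦6, 5↦7, 6↦2, 7↦1.
Listing these in domain order gives 4 5 3 6 7 2 1.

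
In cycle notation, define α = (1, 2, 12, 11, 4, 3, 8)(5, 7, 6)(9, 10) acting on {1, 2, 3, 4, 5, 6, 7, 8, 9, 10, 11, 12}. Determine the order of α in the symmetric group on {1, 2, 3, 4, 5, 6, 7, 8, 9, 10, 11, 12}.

42

The cycle type of α is (7, 3, 2).
Since disjoint cycles commute, ord(α) = lcm(7, 3, 2) = 42.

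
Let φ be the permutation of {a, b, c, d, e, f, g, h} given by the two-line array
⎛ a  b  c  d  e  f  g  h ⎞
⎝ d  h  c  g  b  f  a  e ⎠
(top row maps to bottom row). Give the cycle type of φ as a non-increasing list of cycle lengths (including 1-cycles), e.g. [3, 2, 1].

[3, 3, 1, 1]

The disjoint cycles are (a, d, g)(b, h, e)(c)(f), with lengths 3, 3, 1, 1 in non-increasing order.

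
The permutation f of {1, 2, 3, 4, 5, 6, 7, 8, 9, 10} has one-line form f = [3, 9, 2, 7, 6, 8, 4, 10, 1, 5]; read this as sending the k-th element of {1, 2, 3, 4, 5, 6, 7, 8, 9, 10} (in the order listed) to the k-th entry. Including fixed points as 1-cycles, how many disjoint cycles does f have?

The cycle decomposition is (1 3 2 9)(4 7)(5 6 8 10), which has 3 cycles (counting 1-cycles).

3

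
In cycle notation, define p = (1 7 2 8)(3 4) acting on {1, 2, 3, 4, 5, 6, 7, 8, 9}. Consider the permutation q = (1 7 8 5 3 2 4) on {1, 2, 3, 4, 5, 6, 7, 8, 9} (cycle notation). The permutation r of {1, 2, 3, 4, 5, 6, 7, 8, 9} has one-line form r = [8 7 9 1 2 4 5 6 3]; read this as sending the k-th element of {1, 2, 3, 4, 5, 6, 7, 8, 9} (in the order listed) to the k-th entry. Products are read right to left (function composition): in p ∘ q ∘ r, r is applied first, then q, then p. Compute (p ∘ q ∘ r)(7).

Apply the permutations in order: r(7) = 5, then q(5) = 3, then p(3) = 4. So (p ∘ q ∘ r)(7) = 4.

4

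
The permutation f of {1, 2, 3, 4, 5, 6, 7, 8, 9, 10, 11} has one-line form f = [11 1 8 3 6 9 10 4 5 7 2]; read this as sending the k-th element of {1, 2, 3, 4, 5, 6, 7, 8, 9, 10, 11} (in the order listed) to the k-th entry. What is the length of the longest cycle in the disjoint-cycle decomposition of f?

Decomposing into disjoint cycles gives (1 11 2)(3 8 4)(5 6 9)(7 10); the longest has length 3.

3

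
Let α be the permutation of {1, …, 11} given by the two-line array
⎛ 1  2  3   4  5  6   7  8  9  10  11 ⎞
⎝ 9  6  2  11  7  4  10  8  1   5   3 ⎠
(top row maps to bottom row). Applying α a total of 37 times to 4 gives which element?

3

Tracing 4 → 11 → … returns to 4 after 5 steps, so 4 lies in a 5-cycle (2 6 4 11 3).
Powers repeat with period 5 on this cycle, and 37 mod 5 = 2, so α^37(4) = α^2(4).
Stepping 2 places around the cycle: 4 → 11 → 3.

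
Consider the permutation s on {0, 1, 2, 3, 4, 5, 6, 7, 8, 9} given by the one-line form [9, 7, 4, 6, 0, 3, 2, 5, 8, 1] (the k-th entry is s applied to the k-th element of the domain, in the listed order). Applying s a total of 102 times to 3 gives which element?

Tracing 3 → 6 → … returns to 3 after 9 steps, so 3 lies in a 9-cycle (0, 9, 1, 7, 5, 3, 6, 2, 4).
Since the cycle has length 9, s^102 acts on it the same as s^3 (102 mod 9 = 3).
Advancing 3 steps from 3: 3 → 6 → 2 → 4.

4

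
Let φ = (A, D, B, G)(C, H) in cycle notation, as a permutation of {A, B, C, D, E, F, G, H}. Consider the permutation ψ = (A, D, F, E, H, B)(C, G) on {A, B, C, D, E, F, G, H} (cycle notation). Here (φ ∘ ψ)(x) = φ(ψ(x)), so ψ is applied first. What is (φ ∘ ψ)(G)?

ψ(G) = C, then φ(C) = H; composing gives (φ ∘ ψ)(G) = H.

H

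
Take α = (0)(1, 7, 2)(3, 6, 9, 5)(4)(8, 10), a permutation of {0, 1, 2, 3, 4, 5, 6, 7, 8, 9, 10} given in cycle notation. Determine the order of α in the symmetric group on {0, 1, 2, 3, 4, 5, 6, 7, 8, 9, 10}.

The cycle type of α is (4, 3, 2, 1, 1).
Since disjoint cycles commute, ord(α) = lcm(4, 3, 2) = 12.

12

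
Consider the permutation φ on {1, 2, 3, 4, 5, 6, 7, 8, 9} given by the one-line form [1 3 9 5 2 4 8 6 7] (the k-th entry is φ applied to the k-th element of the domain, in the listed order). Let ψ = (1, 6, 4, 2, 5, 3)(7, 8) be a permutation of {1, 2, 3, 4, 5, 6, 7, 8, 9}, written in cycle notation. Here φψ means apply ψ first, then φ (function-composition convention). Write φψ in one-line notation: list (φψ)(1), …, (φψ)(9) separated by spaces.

4 2 1 3 9 5 6 8 7

Chase each element through ψ then φ: 1 → 6 → 4; 2 → 5 → 2; 3 → 1 → 1; 4 → 2 → 3; 5 → 3 → 9; 6 → 4 → 5; 7 → 8 → 6; 8 → 7 → 8; 9 → 9 → 7.
So φψ in one-line form is 4 2 1 3 9 5 6 8 7.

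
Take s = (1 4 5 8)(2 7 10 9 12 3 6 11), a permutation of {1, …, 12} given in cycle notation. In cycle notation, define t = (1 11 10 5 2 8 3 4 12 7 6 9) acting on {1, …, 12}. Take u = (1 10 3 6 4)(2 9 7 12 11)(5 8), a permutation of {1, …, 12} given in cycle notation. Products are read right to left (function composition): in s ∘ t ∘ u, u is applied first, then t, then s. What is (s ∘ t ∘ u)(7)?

Chase 7: u(7) = 12; t(12) = 7; s(7) = 10. Hence (s ∘ t ∘ u)(7) = 10.

10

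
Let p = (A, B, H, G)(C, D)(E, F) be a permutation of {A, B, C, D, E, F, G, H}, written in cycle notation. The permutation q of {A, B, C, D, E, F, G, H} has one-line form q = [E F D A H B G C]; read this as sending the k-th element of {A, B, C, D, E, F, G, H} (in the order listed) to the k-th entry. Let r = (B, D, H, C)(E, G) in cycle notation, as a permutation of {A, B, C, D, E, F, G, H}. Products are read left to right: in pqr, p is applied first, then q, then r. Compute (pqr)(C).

A

Apply the permutations in order: p(C) = D, then q(D) = A, then r(A) = A. So (pqr)(C) = A.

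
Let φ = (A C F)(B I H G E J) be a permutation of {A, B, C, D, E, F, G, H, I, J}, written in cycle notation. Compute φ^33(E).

E lies in the 6-cycle (B I H G E J).
Powers repeat with period 6 on this cycle, and 33 mod 6 = 3, so φ^33(E) = φ^3(E).
Stepping 3 places around the cycle: E → J → B → I.

I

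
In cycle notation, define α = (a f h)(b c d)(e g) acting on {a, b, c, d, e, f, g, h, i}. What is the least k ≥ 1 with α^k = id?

The disjoint cycles have lengths 3, 3, 2, 1.
The order is lcm(3, 3, 2) = 6.

6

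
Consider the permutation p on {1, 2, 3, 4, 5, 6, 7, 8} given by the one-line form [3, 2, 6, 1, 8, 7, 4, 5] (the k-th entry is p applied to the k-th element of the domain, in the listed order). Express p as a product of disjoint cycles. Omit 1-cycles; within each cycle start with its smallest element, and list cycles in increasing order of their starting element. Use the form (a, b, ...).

Start at 1 and follow images: 1 → 3 → 6 → 7 → 4 → 1, giving the cycle (1, 3, 6, 7, 4).
Repeating from the next unused element and collecting all non-trivial cycles gives (1, 3, 6, 7, 4)(5, 8).

(1, 3, 6, 7, 4)(5, 8)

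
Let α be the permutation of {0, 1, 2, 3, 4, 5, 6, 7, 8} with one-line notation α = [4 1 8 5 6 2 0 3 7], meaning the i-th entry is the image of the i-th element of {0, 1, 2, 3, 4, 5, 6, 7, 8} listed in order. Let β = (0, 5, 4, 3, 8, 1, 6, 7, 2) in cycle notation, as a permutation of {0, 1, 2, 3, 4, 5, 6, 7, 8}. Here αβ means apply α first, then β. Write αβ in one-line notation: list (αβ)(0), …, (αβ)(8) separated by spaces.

3 6 1 4 7 0 5 8 2

(αβ)(x) = β(α(x)). Computing each image: β(α(0)) = β(4) = 3, β(α(1)) = β(1) = 6, β(α(2)) = β(8) = 1, β(α(3)) = β(5) = 4, β(α(4)) = β(6) = 7, β(α(5)) = β(2) = 0, β(α(6)) = β(0) = 5, β(α(7)) = β(3) = 8, β(α(8)) = β(7) = 2.
Hence αβ = [3 6 1 4 7 0 5 8 2].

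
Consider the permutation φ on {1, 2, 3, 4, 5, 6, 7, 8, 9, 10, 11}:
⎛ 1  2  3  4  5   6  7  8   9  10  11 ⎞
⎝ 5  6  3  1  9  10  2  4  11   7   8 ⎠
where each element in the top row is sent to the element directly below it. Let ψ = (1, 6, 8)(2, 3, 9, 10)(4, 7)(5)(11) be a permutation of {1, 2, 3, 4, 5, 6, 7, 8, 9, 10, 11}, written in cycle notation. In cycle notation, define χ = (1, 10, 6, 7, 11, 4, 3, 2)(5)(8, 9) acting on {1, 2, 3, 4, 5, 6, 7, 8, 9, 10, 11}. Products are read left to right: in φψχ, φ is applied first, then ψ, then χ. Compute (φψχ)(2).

(φψχ)(2) = χ(ψ(φ(2))). φ(2) = 6, then ψ(6) = 8, then χ(8) = 9, so the result is 9.

9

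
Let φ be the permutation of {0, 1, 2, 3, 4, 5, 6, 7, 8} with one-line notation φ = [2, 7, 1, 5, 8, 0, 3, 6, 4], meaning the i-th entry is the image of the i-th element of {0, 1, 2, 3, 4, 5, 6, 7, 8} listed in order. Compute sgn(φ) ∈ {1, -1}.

-1

In disjoint-cycle form the cycle lengths are 7, 2.
A cycle is odd iff its length is even; φ has 1 even-length cycle, so sgn(φ) = (−1)^1 and φ is odd.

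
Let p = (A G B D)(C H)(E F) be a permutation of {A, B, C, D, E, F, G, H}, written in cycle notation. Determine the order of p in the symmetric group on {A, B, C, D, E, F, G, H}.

The cycle type of p is (4, 2, 2).
Since disjoint cycles commute, ord(p) = lcm(4, 2, 2) = 4.

4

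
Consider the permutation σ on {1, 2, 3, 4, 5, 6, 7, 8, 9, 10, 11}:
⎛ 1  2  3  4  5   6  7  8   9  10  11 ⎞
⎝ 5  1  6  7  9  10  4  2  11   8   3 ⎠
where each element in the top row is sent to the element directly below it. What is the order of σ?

18

Decomposing into disjoint cycles gives cycle lengths 9, 2.
The order of σ is the least common multiple of its cycle lengths: lcm(9, 2) = 18.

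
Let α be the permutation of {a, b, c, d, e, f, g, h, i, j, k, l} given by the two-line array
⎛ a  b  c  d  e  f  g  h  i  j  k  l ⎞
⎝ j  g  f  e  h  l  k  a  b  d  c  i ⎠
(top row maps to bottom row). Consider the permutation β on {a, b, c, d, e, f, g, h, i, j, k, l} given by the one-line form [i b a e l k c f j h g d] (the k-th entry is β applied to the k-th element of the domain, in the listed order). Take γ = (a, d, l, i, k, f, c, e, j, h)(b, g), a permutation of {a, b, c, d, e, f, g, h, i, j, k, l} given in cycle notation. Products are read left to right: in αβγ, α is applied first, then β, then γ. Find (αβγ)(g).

Chase g: α(g) = k; β(k) = g; γ(g) = b. Hence (αβγ)(g) = b.

b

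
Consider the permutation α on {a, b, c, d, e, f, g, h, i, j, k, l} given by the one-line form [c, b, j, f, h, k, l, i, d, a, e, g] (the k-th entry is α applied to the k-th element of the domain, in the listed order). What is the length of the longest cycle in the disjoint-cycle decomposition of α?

6

Decomposing into disjoint cycles gives (a c j)(d f k e h i)(g l); the longest has length 6.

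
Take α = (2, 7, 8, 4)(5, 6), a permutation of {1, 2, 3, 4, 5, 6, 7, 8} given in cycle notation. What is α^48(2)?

2

2 lies in the 4-cycle (2, 7, 8, 4).
On a 4-cycle, α^4 is the identity, so α^48 = α^0 there (48 ≡ 0 mod 4).
So α^48(2) = 2.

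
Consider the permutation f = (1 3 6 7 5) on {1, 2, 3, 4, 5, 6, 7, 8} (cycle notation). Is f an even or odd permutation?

The cycle lengths are 5, 1, 1, 1.
A cycle of length ℓ contributes ℓ−1 transpositions, so f is a product of 4 transpositions — even.

even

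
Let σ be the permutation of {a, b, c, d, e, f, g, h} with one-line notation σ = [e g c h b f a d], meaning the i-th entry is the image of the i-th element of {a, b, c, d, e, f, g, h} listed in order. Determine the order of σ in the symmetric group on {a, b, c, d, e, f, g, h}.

The disjoint-cycle form of σ has cycle lengths 4, 2, 1, 1.
Since disjoint cycles commute, ord(σ) = lcm(4, 2) = 4.

4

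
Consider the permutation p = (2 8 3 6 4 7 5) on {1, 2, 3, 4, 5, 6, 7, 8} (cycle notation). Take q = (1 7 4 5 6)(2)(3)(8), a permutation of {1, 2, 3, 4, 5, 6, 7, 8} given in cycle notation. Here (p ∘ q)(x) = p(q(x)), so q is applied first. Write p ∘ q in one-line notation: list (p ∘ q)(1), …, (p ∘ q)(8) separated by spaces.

5 8 6 2 4 1 7 3

(p ∘ q)(x) = p(q(x)). Computing each image: p(q(1)) = p(7) = 5, p(q(2)) = p(2) = 8, p(q(3)) = p(3) = 6, p(q(4)) = p(5) = 2, p(q(5)) = p(6) = 4, p(q(6)) = p(1) = 1, p(q(7)) = p(4) = 7, p(q(8)) = p(8) = 3.
Hence p ∘ q = [5 8 6 2 4 1 7 3].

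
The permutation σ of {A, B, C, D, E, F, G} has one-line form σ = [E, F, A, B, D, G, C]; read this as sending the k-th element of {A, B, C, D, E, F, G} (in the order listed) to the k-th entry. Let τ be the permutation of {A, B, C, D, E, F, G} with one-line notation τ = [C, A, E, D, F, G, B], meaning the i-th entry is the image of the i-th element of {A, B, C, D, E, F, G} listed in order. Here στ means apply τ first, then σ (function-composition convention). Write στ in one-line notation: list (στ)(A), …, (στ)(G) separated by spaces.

A E D B G C F

(στ)(x) = σ(τ(x)). Computing each image: σ(τ(A)) = σ(C) = A, σ(τ(B)) = σ(A) = E, σ(τ(C)) = σ(E) = D, σ(τ(D)) = σ(D) = B, σ(τ(E)) = σ(F) = G, σ(τ(F)) = σ(G) = C, σ(τ(G)) = σ(B) = F.
Hence στ = [A E D B G C F].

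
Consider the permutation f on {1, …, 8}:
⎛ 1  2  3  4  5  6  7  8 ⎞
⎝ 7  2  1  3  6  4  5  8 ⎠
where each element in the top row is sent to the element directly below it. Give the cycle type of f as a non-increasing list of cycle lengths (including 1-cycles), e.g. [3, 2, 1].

[6, 1, 1]

The disjoint cycles are (1 7 5 6 4 3)(2)(8), with lengths 6, 1, 1 in non-increasing order.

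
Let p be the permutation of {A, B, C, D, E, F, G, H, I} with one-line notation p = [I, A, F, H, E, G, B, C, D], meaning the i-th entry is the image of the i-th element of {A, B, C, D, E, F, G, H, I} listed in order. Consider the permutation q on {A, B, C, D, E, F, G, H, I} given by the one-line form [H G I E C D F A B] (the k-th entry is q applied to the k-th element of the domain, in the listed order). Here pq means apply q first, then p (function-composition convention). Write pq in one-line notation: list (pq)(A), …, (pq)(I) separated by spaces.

C B D E F H G I A

For each element, apply q then p: A → H → C; B → G → B; C → I → D; D → E → E; E → C → F; F → D → H; G → F → G; H → A → I; I → B → A.
So pq in one-line form is C B D E F H G I A.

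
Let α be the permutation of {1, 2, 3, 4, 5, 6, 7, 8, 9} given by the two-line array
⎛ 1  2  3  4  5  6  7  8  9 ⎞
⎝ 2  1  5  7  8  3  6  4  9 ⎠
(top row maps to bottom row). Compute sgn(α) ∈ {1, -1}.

1

In disjoint-cycle form the cycle lengths are 6, 2, 1.
A cycle is odd iff its length is even; α has 2 even-length cycles, so sgn(α) = (−1)^2 and α is even.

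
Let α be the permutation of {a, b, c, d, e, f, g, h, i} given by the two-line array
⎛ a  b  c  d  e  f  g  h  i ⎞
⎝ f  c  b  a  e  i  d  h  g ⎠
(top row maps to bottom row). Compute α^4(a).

Tracing a → f → … returns to a after 5 steps, so a lies in a 5-cycle (a, f, i, g, d).
Stepping 4 places around the cycle: a → f → i → g → d.

d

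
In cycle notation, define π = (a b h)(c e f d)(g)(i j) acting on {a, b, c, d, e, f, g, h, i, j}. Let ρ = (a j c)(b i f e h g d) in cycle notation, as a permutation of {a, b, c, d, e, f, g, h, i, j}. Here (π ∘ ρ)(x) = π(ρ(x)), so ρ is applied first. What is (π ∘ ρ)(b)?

First apply ρ: ρ(b) = i, then π(i) = j. Thus (π ∘ ρ)(b) = j.

j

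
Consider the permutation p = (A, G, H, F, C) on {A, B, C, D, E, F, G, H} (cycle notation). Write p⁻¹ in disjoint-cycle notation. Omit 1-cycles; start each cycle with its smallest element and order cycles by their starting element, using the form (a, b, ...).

The inverse reverses each cycle.
Reversing each cycle of p and rotating so the smallest element leads gives (A, C, F, H, G).

(A, C, F, H, G)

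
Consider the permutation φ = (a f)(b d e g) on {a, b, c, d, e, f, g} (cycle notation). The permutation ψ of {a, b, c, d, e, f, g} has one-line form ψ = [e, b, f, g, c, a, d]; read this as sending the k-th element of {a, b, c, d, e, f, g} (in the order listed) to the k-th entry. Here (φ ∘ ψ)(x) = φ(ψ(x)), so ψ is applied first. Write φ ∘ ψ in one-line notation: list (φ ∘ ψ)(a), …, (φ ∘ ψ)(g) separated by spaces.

g d a b c f e

(φ ∘ ψ)(x) = φ(ψ(x)). Computing each image: φ(ψ(a)) = φ(e) = g, φ(ψ(b)) = φ(b) = d, φ(ψ(c)) = φ(f) = a, φ(ψ(d)) = φ(g) = b, φ(ψ(e)) = φ(c) = c, φ(ψ(f)) = φ(a) = f, φ(ψ(g)) = φ(d) = e.
Hence φ ∘ ψ = [g d a b c f e].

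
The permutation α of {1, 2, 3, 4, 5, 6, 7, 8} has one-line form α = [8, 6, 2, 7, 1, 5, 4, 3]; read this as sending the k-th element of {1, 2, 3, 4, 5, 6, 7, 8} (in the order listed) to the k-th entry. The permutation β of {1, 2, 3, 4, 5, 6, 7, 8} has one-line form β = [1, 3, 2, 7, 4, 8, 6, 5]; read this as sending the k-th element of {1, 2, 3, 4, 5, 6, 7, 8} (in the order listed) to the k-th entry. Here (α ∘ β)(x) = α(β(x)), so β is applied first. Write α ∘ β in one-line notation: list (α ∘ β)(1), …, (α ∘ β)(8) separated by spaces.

8 2 6 4 7 3 5 1

(α ∘ β)(x) = α(β(x)). Computing each image: α(β(1)) = α(1) = 8, α(β(2)) = α(3) = 2, α(β(3)) = α(2) = 6, α(β(4)) = α(7) = 4, α(β(5)) = α(4) = 7, α(β(6)) = α(8) = 3, α(β(7)) = α(6) = 5, α(β(8)) = α(5) = 1.
Hence α ∘ β = [8 2 6 4 7 3 5 1].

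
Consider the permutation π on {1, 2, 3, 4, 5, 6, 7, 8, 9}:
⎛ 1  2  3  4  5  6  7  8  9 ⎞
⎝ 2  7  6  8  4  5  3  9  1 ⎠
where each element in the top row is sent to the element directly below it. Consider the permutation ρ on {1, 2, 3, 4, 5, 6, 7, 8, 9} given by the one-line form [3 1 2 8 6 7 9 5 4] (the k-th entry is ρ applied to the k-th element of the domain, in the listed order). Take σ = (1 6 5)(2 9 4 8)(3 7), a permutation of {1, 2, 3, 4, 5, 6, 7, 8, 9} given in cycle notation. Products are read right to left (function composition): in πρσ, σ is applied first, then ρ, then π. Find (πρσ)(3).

(πρσ)(3) = π(ρ(σ(3))). σ(3) = 7, then ρ(7) = 9, then π(9) = 1, so the result is 1.

1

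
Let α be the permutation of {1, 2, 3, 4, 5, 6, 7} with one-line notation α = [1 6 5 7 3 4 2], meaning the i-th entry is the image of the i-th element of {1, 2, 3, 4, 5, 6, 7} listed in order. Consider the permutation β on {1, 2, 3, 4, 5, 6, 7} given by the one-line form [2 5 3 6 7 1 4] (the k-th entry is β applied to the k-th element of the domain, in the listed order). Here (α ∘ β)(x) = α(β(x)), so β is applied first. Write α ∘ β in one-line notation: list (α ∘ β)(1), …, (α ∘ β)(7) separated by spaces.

For each element, apply β then α: 1 → 2 → 6; 2 → 5 → 3; 3 → 3 → 5; 4 → 6 → 4; 5 → 7 → 2; 6 → 1 → 1; 7 → 4 → 7.
So α ∘ β in one-line form is 6 3 5 4 2 1 7.

6 3 5 4 2 1 7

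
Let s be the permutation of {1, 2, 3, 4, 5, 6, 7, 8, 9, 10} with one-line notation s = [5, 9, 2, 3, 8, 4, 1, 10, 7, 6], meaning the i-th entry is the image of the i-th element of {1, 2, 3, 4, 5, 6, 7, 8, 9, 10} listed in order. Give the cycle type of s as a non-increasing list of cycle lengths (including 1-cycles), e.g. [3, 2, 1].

[10]

The disjoint cycles are (1 5 8 10 6 4 3 2 9 7), with lengths 10 in non-increasing order.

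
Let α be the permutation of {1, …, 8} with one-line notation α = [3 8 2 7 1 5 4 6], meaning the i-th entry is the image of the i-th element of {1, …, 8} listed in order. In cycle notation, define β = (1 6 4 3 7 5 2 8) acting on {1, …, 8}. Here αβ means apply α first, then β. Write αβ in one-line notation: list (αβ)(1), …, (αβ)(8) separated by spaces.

7 1 8 5 6 2 3 4

Chase each element through α then β: 1 → 3 → 7; 2 → 8 → 1; 3 → 2 → 8; 4 → 7 → 5; 5 → 1 → 6; 6 → 5 → 2; 7 → 4 → 3; 8 → 6 → 4.
So αβ in one-line form is 7 1 8 5 6 2 3 4.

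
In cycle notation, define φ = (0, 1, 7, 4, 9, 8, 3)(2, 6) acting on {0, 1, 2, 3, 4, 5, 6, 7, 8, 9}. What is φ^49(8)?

8 lies in the 7-cycle (0, 1, 7, 4, 9, 8, 3).
On a 7-cycle, φ^7 is the identity, so φ^49 = φ^0 there (49 ≡ 0 mod 7).
So φ^49(8) = 8.

8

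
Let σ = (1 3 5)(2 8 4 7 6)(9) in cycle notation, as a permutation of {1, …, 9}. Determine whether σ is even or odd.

even

The cycle lengths are 5, 3, 1.
A cycle is odd iff its length is even; σ has 0 even-length cycles, so sgn(σ) = (−1)^0 and σ is even.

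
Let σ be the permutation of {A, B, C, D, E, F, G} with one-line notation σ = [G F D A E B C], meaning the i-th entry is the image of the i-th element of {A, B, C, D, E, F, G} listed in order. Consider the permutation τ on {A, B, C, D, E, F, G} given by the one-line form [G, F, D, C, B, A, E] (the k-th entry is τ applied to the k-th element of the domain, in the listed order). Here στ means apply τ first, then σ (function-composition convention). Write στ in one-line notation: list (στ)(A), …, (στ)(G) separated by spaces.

C B A D F G E

(στ)(x) = σ(τ(x)). Computing each image: σ(τ(A)) = σ(G) = C, σ(τ(B)) = σ(F) = B, σ(τ(C)) = σ(D) = A, σ(τ(D)) = σ(C) = D, σ(τ(E)) = σ(B) = F, σ(τ(F)) = σ(A) = G, σ(τ(G)) = σ(E) = E.
Hence στ = [C B A D F G E].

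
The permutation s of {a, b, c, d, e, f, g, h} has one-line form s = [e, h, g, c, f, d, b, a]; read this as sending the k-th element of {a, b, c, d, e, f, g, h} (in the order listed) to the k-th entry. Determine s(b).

h

b is element number 2 of the domain, and entry number 2 of the one-line form is h, so s(b) = h.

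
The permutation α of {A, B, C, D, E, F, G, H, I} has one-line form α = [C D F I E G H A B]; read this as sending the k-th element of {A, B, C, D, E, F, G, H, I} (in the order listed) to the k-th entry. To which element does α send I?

B

I is element number 9 of the domain, and entry number 9 of the one-line form is B, so α(I) = B.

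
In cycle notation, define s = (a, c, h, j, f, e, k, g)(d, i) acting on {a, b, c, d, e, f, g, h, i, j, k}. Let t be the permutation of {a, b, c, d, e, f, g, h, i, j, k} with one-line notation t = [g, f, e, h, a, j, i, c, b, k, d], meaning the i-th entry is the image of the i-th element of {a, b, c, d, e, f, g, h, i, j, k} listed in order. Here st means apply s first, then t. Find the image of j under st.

j

(st)(j) = t(s(j)). s(j) = f, then t(f) = j. So (st)(j) = j.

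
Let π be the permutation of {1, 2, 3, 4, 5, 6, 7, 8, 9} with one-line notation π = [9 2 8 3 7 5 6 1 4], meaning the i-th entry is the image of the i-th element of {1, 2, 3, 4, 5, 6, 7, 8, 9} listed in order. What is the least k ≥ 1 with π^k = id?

Decomposing into disjoint cycles gives cycle lengths 5, 3, 1.
The order of π is the least common multiple of its cycle lengths: lcm(5, 3) = 15.

15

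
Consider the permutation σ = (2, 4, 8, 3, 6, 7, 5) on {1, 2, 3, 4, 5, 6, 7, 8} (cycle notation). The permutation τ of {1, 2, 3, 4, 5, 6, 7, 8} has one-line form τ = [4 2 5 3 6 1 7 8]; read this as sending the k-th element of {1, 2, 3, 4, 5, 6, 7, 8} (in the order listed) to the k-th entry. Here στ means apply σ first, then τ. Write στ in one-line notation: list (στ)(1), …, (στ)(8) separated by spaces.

(στ)(x) = τ(σ(x)). Computing each image: τ(σ(1)) = τ(1) = 4, τ(σ(2)) = τ(4) = 3, τ(σ(3)) = τ(6) = 1, τ(σ(4)) = τ(8) = 8, τ(σ(5)) = τ(2) = 2, τ(σ(6)) = τ(7) = 7, τ(σ(7)) = τ(5) = 6, τ(σ(8)) = τ(3) = 5.
Hence στ = [4 3 1 8 2 7 6 5].

4 3 1 8 2 7 6 5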